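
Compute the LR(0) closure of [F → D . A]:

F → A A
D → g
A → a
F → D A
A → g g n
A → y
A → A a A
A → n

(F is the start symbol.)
To compute CLOSURE, for each item [A → α.Bβ] where B is a non-terminal, add [B → .γ] for all productions B → γ; repeat for the newly added items until nothing changes.

Start with: [F → D . A]
  [F → D . A] has the dot before A: add [A → . a], [A → . g g n], [A → . y], [A → . A a A], [A → . n]
No further items can be added.

CLOSURE = { [A → . A a A], [A → . a], [A → . g g n], [A → . n], [A → . y], [F → D . A] }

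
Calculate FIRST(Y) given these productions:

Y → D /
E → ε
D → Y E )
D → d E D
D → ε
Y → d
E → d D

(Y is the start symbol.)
FIRST sets of the other non-terminals involved (by the same procedure, iterated to a fixed point):
  FIRST(D) = { '/', 'd', ε }

From Y → D /:
  - D is a non-terminal: add FIRST(D) \ {ε} = { '/', 'd' }
    D is nullable, so continue to the next symbol
  - '/' is a terminal: add '/' and stop
From Y → d:
  - d is a terminal: add 'd' and stop

Collecting: FIRST(Y) = { '/', 'd' }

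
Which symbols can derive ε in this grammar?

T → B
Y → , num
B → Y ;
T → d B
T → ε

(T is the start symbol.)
{ 'T' }

A non-terminal is nullable if it can derive ε (the empty string): either it has an ε-production, or it has a production whose right-hand side consists entirely of nullable non-terminals.

ε-productions: T → ε
So T is immediately nullable.
No further non-terminal can be added: every production for the remaining non-terminals contains a terminal or a non-nullable non-terminal.
Nullable = { 'T' }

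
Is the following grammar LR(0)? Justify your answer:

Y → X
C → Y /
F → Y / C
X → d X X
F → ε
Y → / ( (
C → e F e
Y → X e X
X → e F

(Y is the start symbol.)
No. Shift-reduce conflict between [Y → X .] and [Y → X . e X]

A grammar is LR(0) if no state in the canonical LR(0) collection has:
  - both a shift item (dot before a terminal) and a complete item (shift-reduce conflict), or
  - two or more complete items (reduce-reduce conflict; the accept item [Y' → Y .] counts as a complete item here).

Augment with Y' → Y and build the canonical LR(0) collection (I0 = CLOSURE({[Y' → . Y]}), then GOTO on every symbol after a dot until no new states appear). It has 21 states:
  I0: { [X → . d X X], [X → . e F], [Y → . / ( (], [Y → . X e X], [Y → . X], [Y' → . Y] }  — shift
  I1: { [Y → / . ( (] }  — shift
  I2: { [Y → X . e X], [Y → X .] }  — shift, reduce
  I3: { [Y' → Y .] }  — accept
  I4: { [X → . d X X], [X → . e F], [X → d . X X] }  — shift
  I5: { [F → . Y / C], [F → .], [X → . d X X], [X → . e F], [X → e . F], [Y → . / ( (], [Y → . X e X], [Y → . X] }  — shift, reduce
  I6: { [X → e F .] }  — reduce
  I7: { [F → Y . / C] }  — shift
  I8: { [C → . Y /], [C → . e F e], [F → Y / . C], [X → . d X X], [X → . e F], [Y → . / ( (], [Y → . X e X], [Y → . X] }  — shift
  I9: { [F → Y / C .] }  — reduce
  I10: { [C → Y . /] }  — shift
  I11: { [C → e . F e], [F → . Y / C], [F → .], [X → . d X X], [X → . e F], [X → e . F], [Y → . / ( (], [Y → . X e X], [Y → . X] }  — shift, reduce
  I12: { [C → e F . e], [X → e F .] }  — shift, reduce
  I13: { [C → e F e .] }  — reduce
  I14: { [C → Y / .] }  — reduce
  I15: { [X → . d X X], [X → . e F], [X → d X . X] }  — shift
  I16: { [X → d X X .] }  — reduce
  I17: { [X → . d X X], [X → . e F], [Y → X e . X] }  — shift
  I18: { [Y → X e X .] }  — reduce
  I19: { [Y → / ( . (] }  — shift
  I20: { [Y → / ( ( .] }  — reduce

Conflict in state I2:
  Shift-reduce conflict between [Y → X .] and [Y → X . e X]
So the grammar is NOT LR(0).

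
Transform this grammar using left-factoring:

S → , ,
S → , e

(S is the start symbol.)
S → , S'
S' → ,
S' → e

Left-factoring transforms A → αβ₁ | αβ₂ into A → αA' and A' → β₁ | β₂
(α is the longest common prefix among the alternatives). Repeat until
no nonterminal has two alternatives with a common prefix.

Round 1: S has alternatives sharing prefix ','. Introduce S': S → , S'
  Add: S' → ,
  Add: S' → e

No remaining common prefixes — done.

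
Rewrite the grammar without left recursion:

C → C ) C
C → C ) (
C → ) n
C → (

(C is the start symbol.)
C → ) n C'
C → ( C'
C' → ) C C'
C' → ) ( C'
C' → ε

C is directly left-recursive. The standard transformation for
  A → A α₁ | ... | A α_m | β₁ | ... | β_n
is
  A  → β₁ A' | ... | β_n A'
  A' → α₁ A' | ... | α_m A' | ε

C → ) n becomes C → ) n C'
C → ( becomes C → ( C'
C → C ) C becomes C' → ) C C'
C → C ) ( becomes C' → ) ( C'
Add C' → ε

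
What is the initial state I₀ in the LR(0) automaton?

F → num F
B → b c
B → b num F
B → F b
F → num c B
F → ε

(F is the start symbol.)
First, augment the grammar with F' → F
I₀ = CLOSURE({ [F' → . F] }):
  [F' → . F] has the dot before F: add [F → . num F], [F → . num c B], [F → .]
No further items can be added.

I₀ = { [F → . num F], [F → . num c B], [F → .], [F' → . F] }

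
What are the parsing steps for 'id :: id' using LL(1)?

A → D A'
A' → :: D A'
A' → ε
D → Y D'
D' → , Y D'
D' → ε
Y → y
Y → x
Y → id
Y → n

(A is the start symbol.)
LL(1) parsing maintains a stack (initially the start symbol over $) and the input. At each step: if the stack top is a terminal, match it against the current input token; if it is a non-terminal N, replace it with the RHS of M[N, lookahead] (the unique production whose predict set contains the lookahead).

Stack is shown with the top on the left.

Stack       Input       Action
------------------------------
A $         id :: id $  output A → D A'
D A' $      id :: id $  output D → Y D'
Y D' A' $   id :: id $  output Y → id
id D' A' $  id :: id $  match 'id'
D' A' $     :: id $     output D' → ε
A' $        :: id $     output A' → :: D A'
:: D A' $   :: id $     match '::'
D A' $      id $        output D → Y D'
Y D' A' $   id $        output Y → id
id D' A' $  id $        match 'id'
D' A' $     $           output D' → ε
A' $        $           output A' → ε
$           $           accept

The string is accepted.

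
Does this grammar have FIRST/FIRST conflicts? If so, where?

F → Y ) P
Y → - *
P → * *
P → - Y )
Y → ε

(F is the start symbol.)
No FIRST/FIRST conflicts.

A FIRST/FIRST conflict occurs when two productions N → α and N → β for the same non-terminal have FIRST(α) ∩ FIRST(β) ≠ ∅ (with ε ∈ FIRST of a nullable right-hand side, so two nullable alternatives also conflict).

Productions for Y:
  Y → - *: FIRST = { '-' }
  Y → ε: FIRST = { ε }
Productions for P:
  P → * *: FIRST = { '*' }
  P → - Y ): FIRST = { '-' }
F has only one production, so no FIRST/FIRST conflict is possible there.

All alternatives of each non-terminal have pairwise disjoint FIRST sets.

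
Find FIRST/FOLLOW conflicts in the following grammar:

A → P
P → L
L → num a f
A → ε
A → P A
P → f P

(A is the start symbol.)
A FIRST/FOLLOW conflict occurs when a non-terminal N has a nullable alternative N → β (β ⇒* ε) and another alternative N → α with FIRST(α) ∩ FOLLOW(N) ≠ ∅: on such a lookahead the parser cannot decide between expanding α and letting N vanish via β.

Nullable non-terminals: A.
FIRST sets used below: FIRST(P) = { 'f', 'num' }

A: nullable alternative(s) A → ε; FOLLOW(A) = { $ }
  A → P: FIRST \ {ε} = { 'f', 'num' } — disjoint from FOLLOW(A)
  A → ε: FIRST \ {ε} = { } — this is the only nullable alternative, skip
  A → P A: FIRST \ {ε} = { 'f', 'num' } — disjoint from FOLLOW(A)

L, P have no nullable alternative, so no FIRST/FOLLOW check is needed there.

No FIRST/FOLLOW conflicts found.

Answer: No FIRST/FOLLOW conflicts.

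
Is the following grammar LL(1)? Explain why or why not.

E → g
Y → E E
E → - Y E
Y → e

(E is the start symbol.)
Relevant sets:
  FIRST(E) = { '-', 'g' }

For E:
  PREDICT(E → g) = { 'g' }
  PREDICT(E → '-' Y E) = { '-' }
For Y:
  PREDICT(Y → E E) = { '-', 'g' }
  PREDICT(Y → e) = { 'e' }

All predict sets are disjoint. The grammar IS LL(1).

Answer: Yes, the grammar is LL(1).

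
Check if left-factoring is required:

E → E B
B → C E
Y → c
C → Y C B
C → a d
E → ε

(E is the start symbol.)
Left-factoring is needed when two productions for the same non-terminal
share a common prefix on the right-hand side.

Productions for E:
  E → E B
  E → ε
Productions for C:
  C → Y C B
  C → a d

No common prefixes found.

Answer: No, left-factoring is not needed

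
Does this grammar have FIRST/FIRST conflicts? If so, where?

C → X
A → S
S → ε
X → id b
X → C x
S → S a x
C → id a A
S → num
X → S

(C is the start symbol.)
A FIRST/FIRST conflict occurs when two productions N → α and N → β for the same non-terminal have FIRST(α) ∩ FIRST(β) ≠ ∅ (with ε ∈ FIRST of a nullable right-hand side, so two nullable alternatives also conflict).

FIRST sets of the non-terminals at (or reachable through a nullable prefix from) the front of some alternative:
  FIRST(X) = { 'a', 'id', 'num', 'x', ε }
  FIRST(S) = { 'a', 'num', ε }
  FIRST(C) = { 'a', 'id', 'num', 'x', ε }

Productions for C:
  C → X: FIRST = { 'a', 'id', 'num', 'x', ε }
  C → id a A: FIRST = { 'id' }
Productions for S:
  S → ε: FIRST = { ε }
  S → S a x: FIRST = { 'a', 'num' }
  S → num: FIRST = { 'num' }
Productions for X:
  X → id b: FIRST = { 'id' }
  X → C x: FIRST = { 'a', 'id', 'num', 'x' }
  X → S: FIRST = { 'a', 'num', ε }
A has only one production, so no FIRST/FIRST conflict is possible there.

Conflict for C: C → X and C → id a A
  Overlap: { 'id' }
Conflict for S: S → S a x and S → num
  Overlap: { 'num' }
Conflict for X: X → id b and X → C x
  Overlap: { 'id' }
Conflict for X: X → C x and X → S
  Overlap: { 'a', 'num' }

Answer: Yes. C → X / C → id a A on { 'id' }; S → S a x / S → num on { 'num' }; X → id b / X → C x on { 'id' }; X → C x / X → S on { 'a', 'num' }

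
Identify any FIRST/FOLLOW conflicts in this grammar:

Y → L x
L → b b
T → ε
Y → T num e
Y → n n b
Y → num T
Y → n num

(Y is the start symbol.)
No FIRST/FOLLOW conflicts.

Nullable non-terminals: T.
T has a nullable alternative but only one production, so nothing to check.

L, Y have no nullable alternative, so no FIRST/FOLLOW check is needed there.

No FIRST/FOLLOW conflicts found.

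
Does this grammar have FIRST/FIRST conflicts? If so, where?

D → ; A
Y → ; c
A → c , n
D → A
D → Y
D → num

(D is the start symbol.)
A FIRST/FIRST conflict occurs when two productions N → α and N → β for the same non-terminal have FIRST(α) ∩ FIRST(β) ≠ ∅ (with ε ∈ FIRST of a nullable right-hand side, so two nullable alternatives also conflict).

FIRST sets of the non-terminals at (or reachable through a nullable prefix from) the front of some alternative:
  FIRST(A) = { 'c' }
  FIRST(Y) = { ';' }

Productions for D:
  D → ; A: FIRST = { ';' }
  D → A: FIRST = { 'c' }
  D → Y: FIRST = { ';' }
  D → num: FIRST = { 'num' }
Y, A have only one production, so no FIRST/FIRST conflict is possible there.

Conflict for D: D → ; A and D → Y
  Overlap: { ';' }

Answer: Yes. D → ';' A / D → Y on { ';' }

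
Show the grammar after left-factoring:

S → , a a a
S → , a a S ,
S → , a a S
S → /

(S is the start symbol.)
S → , a a S'
S' → a
S' → S S''
S'' → ,
S'' → ε
S → /

Left-factoring transforms A → αβ₁ | αβ₂ into A → αA' and A' → β₁ | β₂
(α is the longest common prefix among the alternatives). Repeat until
no nonterminal has two alternatives with a common prefix.

Round 1: S has alternatives sharing prefix ', a a'. Introduce S': S → , a a S'
  Add: S' → a
  Add: S' → S ,
  Add: S' → S

Round 2: S' has alternatives sharing prefix 'S'. Introduce S'': S' → S S''
  Add: S'' → ,
  Add: S'' → ε

No remaining common prefixes — done.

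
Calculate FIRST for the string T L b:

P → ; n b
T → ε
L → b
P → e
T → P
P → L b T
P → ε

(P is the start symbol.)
FIRST sets of the non-terminals involved (from the grammar, by fixed-point iteration):
  FIRST(T) = { ';', 'b', 'e', ε }
  FIRST(L) = { 'b' }

To compute FIRST(T L b), process the symbols left to right:
Symbol T is a non-terminal. Add FIRST(T) \ {ε} = { ';', 'b', 'e' }
T is nullable (ε ∈ FIRST(T)), continue to the next symbol.
Symbol L is a non-terminal. Add FIRST(L) \ {ε} = { 'b' }
L is not nullable (ε ∉ FIRST(L)), so stop here.
FIRST(T L b) = { ';', 'b', 'e' }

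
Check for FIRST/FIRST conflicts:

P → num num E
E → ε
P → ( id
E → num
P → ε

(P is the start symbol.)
A FIRST/FIRST conflict occurs when two productions N → α and N → β for the same non-terminal have FIRST(α) ∩ FIRST(β) ≠ ∅ (with ε ∈ FIRST of a nullable right-hand side, so two nullable alternatives also conflict).

Productions for P:
  P → num num E: FIRST = { 'num' }
  P → ( id: FIRST = { '(' }
  P → ε: FIRST = { ε }
Productions for E:
  E → ε: FIRST = { ε }
  E → num: FIRST = { 'num' }

All alternatives of each non-terminal have pairwise disjoint FIRST sets.

Answer: No FIRST/FIRST conflicts.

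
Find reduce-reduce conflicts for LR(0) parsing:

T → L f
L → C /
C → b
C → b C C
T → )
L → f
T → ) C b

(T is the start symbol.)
No reduce-reduce conflicts

A reduce-reduce conflict occurs when an LR(0) state has two complete items [A → α .] and [B → β .] — both call for a reduction, and with no lookahead the parser cannot choose between them.

Augment with T' → T and build the canonical LR(0) collection (I0 = CLOSURE({[T' → . T]}), then GOTO on every symbol after a dot until no new states appear). It has 13 states:
  I0: { [C → . b C C], [C → . b], [L → . C /], [L → . f], [T → . ) C b], [T → . )], [T → . L f], [T' → . T] }  — shift
  I1: { [C → . b C C], [C → . b], [T → ) . C b], [T → ) .] }  — shift, reduce
  I2: { [L → C . /] }  — shift
  I3: { [T → L . f] }  — shift
  I4: { [T' → T .] }  — accept
  I5: { [C → . b C C], [C → . b], [C → b . C C], [C → b .] }  — shift, reduce
  I6: { [L → f .] }  — reduce
  I7: { [C → . b C C], [C → . b], [C → b C . C] }  — shift
  I8: { [C → b C C .] }  — reduce
  I9: { [T → L f .] }  — reduce
  I10: { [L → C / .] }  — reduce
  I11: { [T → ) C . b] }  — shift
  I12: { [T → ) C b .] }  — reduce

No state contains more than one complete item.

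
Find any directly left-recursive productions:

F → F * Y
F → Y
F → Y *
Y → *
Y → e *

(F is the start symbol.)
F → F * Y: LEFT RECURSIVE (starts with F)
F → Y: starts with Y
F → Y *: starts with Y
Y → *: starts with '*'
Y → e *: starts with e

The grammar has direct left recursion on: F.

Answer: Yes, F is left-recursive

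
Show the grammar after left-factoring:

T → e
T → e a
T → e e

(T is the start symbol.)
Left-factoring transforms A → αβ₁ | αβ₂ into A → αA' and A' → β₁ | β₂
(α is the longest common prefix among the alternatives). Repeat until
no nonterminal has two alternatives with a common prefix.

Round 1: T has alternatives sharing prefix 'e'. Introduce T': T → e T'
  Add: T' → ε
  Add: T' → a
  Add: T' → e

No remaining common prefixes — done.

Resulting grammar:
T → e T'
T' → ε
T' → a
T' → e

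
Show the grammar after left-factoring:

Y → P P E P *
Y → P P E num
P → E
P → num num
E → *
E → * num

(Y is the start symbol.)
Left-factoring transforms A → αβ₁ | αβ₂ into A → αA' and A' → β₁ | β₂
(α is the longest common prefix among the alternatives). Repeat until
no nonterminal has two alternatives with a common prefix.

Round 1: Y has alternatives sharing prefix 'P P E'. Introduce Y': Y → P P E Y'
  Add: Y' → P *
  Add: Y' → num

Round 2: E has alternatives sharing prefix '*'. Introduce E': E → * E'
  Add: E' → ε
  Add: E' → num

No remaining common prefixes — done.

Resulting grammar:
Y → P P E Y'
Y' → P *
Y' → num
P → E
P → num num
E → * E'
E' → ε
E' → num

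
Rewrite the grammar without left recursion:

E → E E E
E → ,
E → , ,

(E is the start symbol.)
E → , E'
E → , , E'
E' → E E E'
E' → ε

E is directly left-recursive. The standard transformation for
  A → A α₁ | ... | A α_m | β₁ | ... | β_n
is
  A  → β₁ A' | ... | β_n A'
  A' → α₁ A' | ... | α_m A' | ε

E → , becomes E → , E'
E → , , becomes E → , , E'
E → E E E becomes E' → E E E'
Add E' → ε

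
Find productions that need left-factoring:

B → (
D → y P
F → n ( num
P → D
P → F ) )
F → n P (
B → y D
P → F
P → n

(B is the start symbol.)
Left-factoring is needed when two productions for the same non-terminal
share a common prefix on the right-hand side.

Productions for B:
  B → (
  B → y D
Productions for F:
  F → n ( num
  F → n P (
Productions for P:
  P → D
  P → F ) )
  P → F
  P → n

Found common prefix 'n' in productions for F
Found common prefix 'F' in productions for P

Answer: Yes, F has productions with common prefix 'n'; P has productions with common prefix 'F'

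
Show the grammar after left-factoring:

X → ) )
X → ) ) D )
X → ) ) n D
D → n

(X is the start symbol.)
X → ) ) X'
X' → ε
X' → D )
X' → n D
D → n

Left-factoring transforms A → αβ₁ | αβ₂ into A → αA' and A' → β₁ | β₂
(α is the longest common prefix among the alternatives). Repeat until
no nonterminal has two alternatives with a common prefix.

Round 1: X has alternatives sharing prefix ') )'. Introduce X': X → ) ) X'
  Add: X' → ε
  Add: X' → D )
  Add: X' → n D

No remaining common prefixes — done.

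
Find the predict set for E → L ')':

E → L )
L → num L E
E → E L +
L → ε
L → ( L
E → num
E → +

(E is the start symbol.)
{ '(', ')', 'num' }

PREDICT(E → L ')') = (FIRST(RHS) \ {ε}) ∪ (FOLLOW(E) if ε ∈ FIRST(RHS), i.e. RHS ⇒* ε)
FIRST(L) = { '(', 'num', ε }
FIRST(L ')') = { '(', ')', 'num' }
ε ∉ FIRST(L ')'), so FOLLOW(E) is not added.
PREDICT(E → L ')') = { '(', ')', 'num' }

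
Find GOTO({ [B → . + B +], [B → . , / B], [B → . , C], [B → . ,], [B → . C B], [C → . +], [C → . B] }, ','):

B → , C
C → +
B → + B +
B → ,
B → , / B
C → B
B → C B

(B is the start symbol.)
{ [B → , . / B], [B → , . C], [B → , .], [B → . + B +], [B → . , / B], [B → . , C], [B → . ,], [B → . C B], [C → . +], [C → . B] }

GOTO(I, ',') = CLOSURE({ [A → αX.β] : [A → α.Xβ] ∈ I, X = ',' })

Items with dot before ',', with the dot advanced:
  [B → . ,] → [B → , .]
  [B → . , / B] → [B → , . / B]
  [B → . , C] → [B → , . C]
Closure of the advanced items:
  [B → , . C] has the dot before C: add [C → . +], [C → . B]
  [C → . B] has the dot before B: add [B → . , C], [B → . + B +], [B → . ,], [B → . , / B], [B → . C B]

GOTO = { [B → , . / B], [B → , . C], [B → , .], [B → . + B +], [B → . , / B], [B → . , C], [B → . ,], [B → . C B], [C → . +], [C → . B] }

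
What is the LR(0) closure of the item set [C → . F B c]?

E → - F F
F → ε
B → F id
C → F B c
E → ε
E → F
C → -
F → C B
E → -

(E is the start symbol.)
Start with: [C → . F B c]
  [C → . F B c] has the dot before F: add [F → .], [F → . C B]
  [F → . C B] has the dot before C: add [C → . -]
No further items can be added.

CLOSURE = { [C → . -], [C → . F B c], [F → . C B], [F → .] }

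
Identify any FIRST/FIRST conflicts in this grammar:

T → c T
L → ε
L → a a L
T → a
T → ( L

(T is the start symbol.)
A FIRST/FIRST conflict occurs when two productions N → α and N → β for the same non-terminal have FIRST(α) ∩ FIRST(β) ≠ ∅ (with ε ∈ FIRST of a nullable right-hand side, so two nullable alternatives also conflict).

Productions for T:
  T → c T: FIRST = { 'c' }
  T → a: FIRST = { 'a' }
  T → ( L: FIRST = { '(' }
Productions for L:
  L → ε: FIRST = { ε }
  L → a a L: FIRST = { 'a' }

All alternatives of each non-terminal have pairwise disjoint FIRST sets.

Answer: No FIRST/FIRST conflicts.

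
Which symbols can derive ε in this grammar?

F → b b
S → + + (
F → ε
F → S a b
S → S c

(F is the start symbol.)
{ 'F' }

ε-productions: F → ε
So F is immediately nullable.
No further non-terminal can be added: every production for the remaining non-terminals contains a terminal or a non-nullable non-terminal.
Nullable = { 'F' }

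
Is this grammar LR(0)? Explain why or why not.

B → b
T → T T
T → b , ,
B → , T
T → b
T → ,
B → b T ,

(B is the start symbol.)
A grammar is LR(0) if no state in the canonical LR(0) collection has:
  - both a shift item (dot before a terminal) and a complete item (shift-reduce conflict), or
  - two or more complete items (reduce-reduce conflict; the accept item [B' → B .] counts as a complete item here).

Augment with B' → B and build the canonical LR(0) collection (I0 = CLOSURE({[B' → . B]}), then GOTO on every symbol after a dot until no new states appear). It has 12 states:
  I0: { [B → . , T], [B → . b T ,], [B → . b], [B' → . B] }  — shift
  I1: { [B → , . T], [T → . ,], [T → . T T], [T → . b , ,], [T → . b] }  — shift
  I2: { [B' → B .] }  — accept
  I3: { [B → b . T ,], [B → b .], [T → . ,], [T → . T T], [T → . b , ,], [T → . b] }  — shift, reduce
  I4: { [T → , .] }  — reduce
  I5: { [B → b T . ,], [T → . ,], [T → . T T], [T → . b , ,], [T → . b], [T → T . T] }  — shift
  I6: { [T → b . , ,], [T → b .] }  — shift, reduce
  I7: { [T → b , . ,] }  — shift
  I8: { [T → b , , .] }  — reduce
  I9: { [B → b T , .], [T → , .] }  — 2 reduces
  I10: { [T → . ,], [T → . T T], [T → . b , ,], [T → . b], [T → T . T], [T → T T .] }  — shift, reduce
  I11: { [B → , T .], [T → . ,], [T → . T T], [T → . b , ,], [T → . b], [T → T . T] }  — shift, reduce

Conflict in state I3:
  Shift-reduce conflict between [B → b .] and [T → . ,]
So the grammar is NOT LR(0).

Answer: No. Shift-reduce conflict between [B → b .] and [T → . ,]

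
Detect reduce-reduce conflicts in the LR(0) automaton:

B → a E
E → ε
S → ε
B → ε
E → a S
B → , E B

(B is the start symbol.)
No reduce-reduce conflicts

Augment with B' → B and build the canonical LR(0) collection (I0 = CLOSURE({[B' → . B]}), then GOTO on every symbol after a dot until no new states appear). It has 9 states:
  I0: { [B → . , E B], [B → . a E], [B → .], [B' → . B] }  — shift, reduce
  I1: { [B → , . E B], [E → . a S], [E → .] }  — shift, reduce
  I2: { [B' → B .] }  — accept
  I3: { [B → a . E], [E → . a S], [E → .] }  — shift, reduce
  I4: { [B → a E .] }  — reduce
  I5: { [E → a . S], [S → .] }  — reduce
  I6: { [E → a S .] }  — reduce
  I7: { [B → , E . B], [B → . , E B], [B → . a E], [B → .] }  — shift, reduce
  I8: { [B → , E B .] }  — reduce

No state contains more than one complete item.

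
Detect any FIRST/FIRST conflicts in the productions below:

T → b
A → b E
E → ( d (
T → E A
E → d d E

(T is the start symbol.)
No FIRST/FIRST conflicts.

A FIRST/FIRST conflict occurs when two productions N → α and N → β for the same non-terminal have FIRST(α) ∩ FIRST(β) ≠ ∅ (with ε ∈ FIRST of a nullable right-hand side, so two nullable alternatives also conflict).

FIRST sets of the non-terminals at (or reachable through a nullable prefix from) the front of some alternative:
  FIRST(E) = { '(', 'd' }

Productions for T:
  T → b: FIRST = { 'b' }
  T → E A: FIRST = { '(', 'd' }
Productions for E:
  E → ( d (: FIRST = { '(' }
  E → d d E: FIRST = { 'd' }
A has only one production, so no FIRST/FIRST conflict is possible there.

All alternatives of each non-terminal have pairwise disjoint FIRST sets.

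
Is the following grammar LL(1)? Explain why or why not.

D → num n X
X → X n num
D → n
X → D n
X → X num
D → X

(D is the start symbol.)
Relevant sets:
  FIRST(X) = { 'n', 'num' }
  FIRST(D) = { 'n', 'num' }

For D:
  PREDICT(D → num n X) = { 'num' }
  PREDICT(D → n) = { 'n' }
  PREDICT(D → X) = { 'n', 'num' }
For X:
  PREDICT(X → X n num) = { 'n', 'num' }
  PREDICT(X → D n) = { 'n', 'num' }
  PREDICT(X → X num) = { 'n', 'num' }

Conflict found: Predict set conflict for D: { 'num' }
The grammar is NOT LL(1).

Answer: No. Predict set conflict for D: { 'num' }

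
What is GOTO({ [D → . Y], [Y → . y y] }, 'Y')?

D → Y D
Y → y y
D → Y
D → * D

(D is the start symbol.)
{ [D → Y .] }

GOTO(I, 'Y') = CLOSURE({ [A → αX.β] : [A → α.Xβ] ∈ I, X = 'Y' })

Items with dot before 'Y', with the dot advanced:
  [D → . Y] → [D → Y .]
Closure adds nothing (no advanced item has the dot before a non-terminal).

GOTO = { [D → Y .] }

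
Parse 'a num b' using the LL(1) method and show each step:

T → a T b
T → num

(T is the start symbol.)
LL(1) parsing maintains a stack (initially the start symbol over $) and the input. At each step: if the stack top is a terminal, match it against the current input token; if it is a non-terminal N, replace it with the RHS of M[N, lookahead] (the unique production whose predict set contains the lookahead).

Stack is shown with the top on the left.

Stack    Input      Action
--------------------------
T $      a num b $  output T → a T b
a T b $  a num b $  match 'a'
T b $    num b $    output T → num
num b $  num b $    match 'num'
b $      b $        match 'b'
$        $          accept

The string is accepted.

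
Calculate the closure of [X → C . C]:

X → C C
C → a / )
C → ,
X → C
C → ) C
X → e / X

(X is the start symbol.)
To compute CLOSURE, for each item [A → α.Bβ] where B is a non-terminal, add [B → .γ] for all productions B → γ; repeat for the newly added items until nothing changes.

Start with: [X → C . C]
  [X → C . C] has the dot before C: add [C → . a / )], [C → . ,], [C → . ) C]
No further items can be added.

CLOSURE = { [C → . ) C], [C → . ,], [C → . a / )], [X → C . C] }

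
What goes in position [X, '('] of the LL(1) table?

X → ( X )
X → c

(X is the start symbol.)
To find M[X, '('], we find productions for X where '(' is in the predict set (PREDICT(N → α) = (FIRST(α) \ {ε}) ∪ (FOLLOW(N) if α ⇒* ε)).

X → ( X ): PREDICT = { '(' }
  '(' is in predict set, so this production goes in M[X, '(']
X → c: PREDICT = { 'c' }

M[X, '('] = X → ( X )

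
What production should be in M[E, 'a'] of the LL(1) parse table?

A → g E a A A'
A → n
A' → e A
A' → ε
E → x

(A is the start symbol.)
Empty (error entry)

To find M[E, 'a'], we find productions for E where 'a' is in the predict set (PREDICT(N → α) = (FIRST(α) \ {ε}) ∪ (FOLLOW(N) if α ⇒* ε)).

E → x: PREDICT = { 'x' }

M[E, 'a'] is empty (no production applies)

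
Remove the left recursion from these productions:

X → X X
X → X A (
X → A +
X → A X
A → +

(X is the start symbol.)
X → A + X'
X → A X X'
X' → X X'
X' → A ( X'
X' → ε
A → +

X is directly left-recursive. The standard transformation for
  A → A α₁ | ... | A α_m | β₁ | ... | β_n
is
  A  → β₁ A' | ... | β_n A'
  A' → α₁ A' | ... | α_m A' | ε

X → A + becomes X → A + X'
X → A X becomes X → A X X'
X → X X becomes X' → X X'
X → X A ( becomes X' → A ( X'
Add X' → ε

Productions for other non-terminals are unchanged:
  A → +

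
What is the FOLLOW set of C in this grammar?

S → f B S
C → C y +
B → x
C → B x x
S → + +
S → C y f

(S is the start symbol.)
{ 'y' }

In C → C y +: C is followed by y '+', add FIRST(y '+') \ {ε} = { 'y' }
In S → C y f: C is followed by y f, add FIRST(y f) \ {ε} = { 'y' }

Taking the union: FOLLOW(C) = { 'y' }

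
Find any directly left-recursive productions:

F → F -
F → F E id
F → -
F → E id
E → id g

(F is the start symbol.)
Yes, F is left-recursive

F → F -: LEFT RECURSIVE (starts with F)
F → F E id: LEFT RECURSIVE (starts with F)
F → -: starts with '-'
F → E id: starts with E
E → id g: starts with id

The grammar has direct left recursion on: F.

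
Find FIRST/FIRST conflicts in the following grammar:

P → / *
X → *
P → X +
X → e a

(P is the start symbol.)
FIRST sets of the non-terminals at (or reachable through a nullable prefix from) the front of some alternative:
  FIRST(X) = { '*', 'e' }

Productions for P:
  P → / *: FIRST = { '/' }
  P → X +: FIRST = { '*', 'e' }
Productions for X:
  X → *: FIRST = { '*' }
  X → e a: FIRST = { 'e' }

All alternatives of each non-terminal have pairwise disjoint FIRST sets.

Answer: No FIRST/FIRST conflicts.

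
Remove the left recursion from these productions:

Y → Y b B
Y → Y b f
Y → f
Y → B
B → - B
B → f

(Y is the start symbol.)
Y is directly left-recursive. The standard transformation for
  A → A α₁ | ... | A α_m | β₁ | ... | β_n
is
  A  → β₁ A' | ... | β_n A'
  A' → α₁ A' | ... | α_m A' | ε

Y → f becomes Y → f Y'
Y → B becomes Y → B Y'
Y → Y b B becomes Y' → b B Y'
Y → Y b f becomes Y' → b f Y'
Add Y' → ε

Productions for other non-terminals are unchanged:
  B → - B
  B → f

Resulting grammar:
Y → f Y'
Y → B Y'
Y' → b B Y'
Y' → b f Y'
Y' → ε
B → - B
B → f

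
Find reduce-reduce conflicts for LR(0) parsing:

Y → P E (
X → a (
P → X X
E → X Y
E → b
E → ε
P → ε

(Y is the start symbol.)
A reduce-reduce conflict occurs when an LR(0) state has two complete items [A → α .] and [B → β .] — both call for a reduction, and with no lookahead the parser cannot choose between them.

Augment with Y' → Y and build the canonical LR(0) collection (I0 = CLOSURE({[Y' → . Y]}), then GOTO on every symbol after a dot until no new states appear). It has 12 states:
  I0: { [P → . X X], [P → .], [X → . a (], [Y → . P E (], [Y' → . Y] }  — shift, reduce
  I1: { [E → . X Y], [E → . b], [E → .], [X → . a (], [Y → P . E (] }  — shift, reduce
  I2: { [P → X . X], [X → . a (] }  — shift
  I3: { [Y' → Y .] }  — accept
  I4: { [X → a . (] }  — shift
  I5: { [X → a ( .] }  — reduce
  I6: { [P → X X .] }  — reduce
  I7: { [Y → P E . (] }  — shift
  I8: { [E → X . Y], [P → . X X], [P → .], [X → . a (], [Y → . P E (] }  — shift, reduce
  I9: { [E → b .] }  — reduce
  I10: { [E → X Y .] }  — reduce
  I11: { [Y → P E ( .] }  — reduce

No state contains more than one complete item.

Answer: No reduce-reduce conflicts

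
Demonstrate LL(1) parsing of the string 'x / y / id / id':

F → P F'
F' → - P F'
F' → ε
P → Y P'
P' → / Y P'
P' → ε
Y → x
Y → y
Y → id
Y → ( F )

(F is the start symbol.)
Stack is shown with the top on the left.

Stack        Input              Action
--------------------------------------
F $          x / y / id / id $  output F → P F'
P F' $       x / y / id / id $  output P → Y P'
Y P' F' $    x / y / id / id $  output Y → x
x P' F' $    x / y / id / id $  match 'x'
P' F' $      / y / id / id $    output P' → / Y P'
/ Y P' F' $  / y / id / id $    match '/'
Y P' F' $    y / id / id $      output Y → y
y P' F' $    y / id / id $      match 'y'
P' F' $      / id / id $        output P' → / Y P'
/ Y P' F' $  / id / id $        match '/'
Y P' F' $    id / id $          output Y → id
id P' F' $   id / id $          match 'id'
P' F' $      / id $             output P' → / Y P'
/ Y P' F' $  / id $             match '/'
Y P' F' $    id $               output Y → id
id P' F' $   id $               match 'id'
P' F' $      $                  output P' → ε
F' $         $                  output F' → ε
$            $                  accept

The string is accepted.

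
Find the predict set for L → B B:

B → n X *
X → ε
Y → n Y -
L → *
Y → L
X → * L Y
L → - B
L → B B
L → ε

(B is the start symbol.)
{ 'n' }

PREDICT(L → B B) = (FIRST(RHS) \ {ε}) ∪ (FOLLOW(L) if ε ∈ FIRST(RHS), i.e. RHS ⇒* ε)
FIRST(B) = { 'n' }
FIRST(B B) = { 'n' }
ε ∉ FIRST(B B), so FOLLOW(L) is not added.
PREDICT(L → B B) = { 'n' }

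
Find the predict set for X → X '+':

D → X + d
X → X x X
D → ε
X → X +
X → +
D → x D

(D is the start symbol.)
PREDICT(X → X '+') = (FIRST(RHS) \ {ε}) ∪ (FOLLOW(X) if ε ∈ FIRST(RHS), i.e. RHS ⇒* ε)
FIRST(X) = { '+' }
FIRST(X '+') = { '+' }
ε ∉ FIRST(X '+'), so FOLLOW(X) is not added.
PREDICT(X → X '+') = { '+' }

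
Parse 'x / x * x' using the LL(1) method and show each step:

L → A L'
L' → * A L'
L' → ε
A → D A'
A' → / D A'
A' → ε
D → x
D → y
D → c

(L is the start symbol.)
LL(1) parsing maintains a stack (initially the start symbol over $) and the input. At each step: if the stack top is a terminal, match it against the current input token; if it is a non-terminal N, replace it with the RHS of M[N, lookahead] (the unique production whose predict set contains the lookahead).

Stack is shown with the top on the left.

Stack        Input        Action
--------------------------------
L $          x / x * x $  output L → A L'
A L' $       x / x * x $  output A → D A'
D A' L' $    x / x * x $  output D → x
x A' L' $    x / x * x $  match 'x'
A' L' $      / x * x $    output A' → / D A'
/ D A' L' $  / x * x $    match '/'
D A' L' $    x * x $      output D → x
x A' L' $    x * x $      match 'x'
A' L' $      * x $        output A' → ε
L' $         * x $        output L' → * A L'
* A L' $     * x $        match '*'
A L' $       x $          output A → D A'
D A' L' $    x $          output D → x
x A' L' $    x $          match 'x'
A' L' $      $            output A' → ε
L' $         $            output L' → ε
$            $            accept

The string is accepted.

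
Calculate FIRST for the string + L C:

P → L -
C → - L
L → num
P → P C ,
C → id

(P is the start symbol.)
{ '+' }

To compute FIRST(+ L C), process the symbols left to right:
Symbol + is a terminal. Add '+' and stop.
FIRST(+ L C) = { '+' }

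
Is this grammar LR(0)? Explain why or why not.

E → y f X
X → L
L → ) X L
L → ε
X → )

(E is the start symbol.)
A grammar is LR(0) if no state in the canonical LR(0) collection has:
  - both a shift item (dot before a terminal) and a complete item (shift-reduce conflict), or
  - two or more complete items (reduce-reduce conflict; the accept item [E' → E .] counts as a complete item here).

Augment with E' → E and build the canonical LR(0) collection (I0 = CLOSURE({[E' → . E]}), then GOTO on every symbol after a dot until no new states appear). It has 10 states:
  I0: { [E → . y f X], [E' → . E] }  — shift
  I1: { [E' → E .] }  — accept
  I2: { [E → y . f X] }  — shift
  I3: { [E → y f . X], [L → . ) X L], [L → .], [X → . )], [X → . L] }  — shift, reduce
  I4: { [L → ) . X L], [L → . ) X L], [L → .], [X → ) .], [X → . )], [X → . L] }  — shift, 2 reduces
  I5: { [X → L .] }  — reduce
  I6: { [E → y f X .] }  — reduce
  I7: { [L → ) X . L], [L → . ) X L], [L → .] }  — shift, reduce
  I8: { [L → ) . X L], [L → . ) X L], [L → .], [X → . )], [X → . L] }  — shift, reduce
  I9: { [L → ) X L .] }  — reduce

Conflict in state I3:
  Shift-reduce conflict between [L → .] and [L → . ) X L]
So the grammar is NOT LR(0).

Answer: No. Shift-reduce conflict between [L → .] and [L → . ) X L]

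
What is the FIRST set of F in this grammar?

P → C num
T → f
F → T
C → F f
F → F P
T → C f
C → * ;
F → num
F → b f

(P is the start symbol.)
{ '*', 'b', 'f', 'num' }

FIRST sets of the other non-terminals involved (by the same procedure, iterated to a fixed point):
  FIRST(T) = { '*', 'b', 'f', 'num' }

From F → T:
  - T is a non-terminal: add FIRST(T) \ {ε} = { '*', 'b', 'f', 'num' }
    T is not nullable, so stop
From F → F P:
  - F is the symbol being defined: contributes nothing new
    F is not nullable, so stop
From F → num:
  - num is a terminal: add 'num' and stop
From F → b f:
  - b is a terminal: add 'b' and stop

Collecting: FIRST(F) = { '*', 'b', 'f', 'num' }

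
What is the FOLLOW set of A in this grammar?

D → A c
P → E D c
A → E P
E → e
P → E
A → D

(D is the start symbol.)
To compute FOLLOW(A), find every occurrence of A on a right-hand side N → α A β: add FIRST(β) \ {ε}, and if β is empty or nullable also add FOLLOW(N). Iterate to a fixed point.

In D → A c: A is followed by c, add FIRST(c) \ {ε} = { 'c' }

Taking the union: FOLLOW(A) = { 'c' }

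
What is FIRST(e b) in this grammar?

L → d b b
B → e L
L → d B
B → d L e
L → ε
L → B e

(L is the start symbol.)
{ 'e' }

To compute FIRST(e b), process the symbols left to right:
Symbol e is a terminal. Add 'e' and stop.
FIRST(e b) = { 'e' }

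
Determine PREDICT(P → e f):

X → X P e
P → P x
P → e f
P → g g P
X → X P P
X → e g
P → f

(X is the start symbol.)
PREDICT(P → e f) = (FIRST(RHS) \ {ε}) ∪ (FOLLOW(P) if ε ∈ FIRST(RHS), i.e. RHS ⇒* ε)
FIRST(e f) = { 'e' }
ε ∉ FIRST(e f), so FOLLOW(P) is not added.
PREDICT(P → e f) = { 'e' }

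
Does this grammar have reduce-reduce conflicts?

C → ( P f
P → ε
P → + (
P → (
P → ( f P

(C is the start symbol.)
A reduce-reduce conflict occurs when an LR(0) state has two complete items [A → α .] and [B → β .] — both call for a reduction, and with no lookahead the parser cannot choose between them.

Augment with C' → C and build the canonical LR(0) collection (I0 = CLOSURE({[C' → . C]}), then GOTO on every symbol after a dot until no new states appear). It has 10 states:
  I0: { [C → . ( P f], [C' → . C] }  — shift
  I1: { [C → ( . P f], [P → . ( f P], [P → . (], [P → . + (], [P → .] }  — shift, reduce
  I2: { [C' → C .] }  — accept
  I3: { [P → ( . f P], [P → ( .] }  — shift, reduce
  I4: { [P → + . (] }  — shift
  I5: { [C → ( P . f] }  — shift
  I6: { [C → ( P f .] }  — reduce
  I7: { [P → + ( .] }  — reduce
  I8: { [P → ( f . P], [P → . ( f P], [P → . (], [P → . + (], [P → .] }  — shift, reduce
  I9: { [P → ( f P .] }  — reduce

No state contains more than one complete item.

Answer: No reduce-reduce conflicts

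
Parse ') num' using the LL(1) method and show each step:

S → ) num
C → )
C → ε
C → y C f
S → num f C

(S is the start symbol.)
LL(1) parsing maintains a stack (initially the start symbol over $) and the input. At each step: if the stack top is a terminal, match it against the current input token; if it is a non-terminal N, replace it with the RHS of M[N, lookahead] (the unique production whose predict set contains the lookahead).

Stack is shown with the top on the left.

Stack    Input    Action
------------------------
S $      ) num $  output S → ) num
) num $  ) num $  match ')'
num $    num $    match 'num'
$        $        accept

The string is accepted.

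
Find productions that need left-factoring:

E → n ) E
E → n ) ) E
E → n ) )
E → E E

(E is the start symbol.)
Yes, E has productions with common prefix 'n )'

Left-factoring is needed when two productions for the same non-terminal
share a common prefix on the right-hand side.

Productions for E:
  E → n ) E
  E → n ) ) E
  E → n ) )
  E → E E

Found common prefix 'n )' in productions for E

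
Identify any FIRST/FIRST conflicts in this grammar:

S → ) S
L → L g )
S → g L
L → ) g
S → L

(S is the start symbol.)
A FIRST/FIRST conflict occurs when two productions N → α and N → β for the same non-terminal have FIRST(α) ∩ FIRST(β) ≠ ∅ (with ε ∈ FIRST of a nullable right-hand side, so two nullable alternatives also conflict).

FIRST sets of the non-terminals at (or reachable through a nullable prefix from) the front of some alternative:
  FIRST(L) = { ')' }

Productions for S:
  S → ) S: FIRST = { ')' }
  S → g L: FIRST = { 'g' }
  S → L: FIRST = { ')' }
Productions for L:
  L → L g ): FIRST = { ')' }
  L → ) g: FIRST = { ')' }

Conflict for S: S → ) S and S → L
  Overlap: { ')' }
Conflict for L: L → L g ) and L → ) g
  Overlap: { ')' }

Answer: Yes. S → ')' S / S → L on { ')' }; L → L g ')' / L → ')' g on { ')' }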